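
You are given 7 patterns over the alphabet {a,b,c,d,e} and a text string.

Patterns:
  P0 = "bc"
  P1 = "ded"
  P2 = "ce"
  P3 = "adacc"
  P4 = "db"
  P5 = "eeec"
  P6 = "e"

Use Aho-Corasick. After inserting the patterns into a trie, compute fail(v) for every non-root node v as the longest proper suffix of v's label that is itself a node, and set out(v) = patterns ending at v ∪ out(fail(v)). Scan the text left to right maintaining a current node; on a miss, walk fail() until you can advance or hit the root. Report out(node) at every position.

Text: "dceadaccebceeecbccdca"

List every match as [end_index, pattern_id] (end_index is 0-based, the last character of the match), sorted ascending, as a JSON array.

Build automaton:
Trie (insert patterns):
  n0 'ε': a→8 b→1 c→6 d→3 e→14
  n1 'b': c→2
  n2 'bc': ·  [P0 ends]
  n3 'd': b→13 e→4
  n4 'de': d→5
  n5 'ded': ·  [P1 ends]
  n6 'c': e→7
  n7 'ce': ·  [P2 ends]
  n8 'a': d→9
  n9 'ad': a→10
  n10 'ada': c→11
  n11 'adac': c→12
  n12 'adacc': ·  [P3 ends]
  n13 'db': ·  [P4 ends]
  n14 'e': e→15  [P6 ends]
  n15 'ee': e→16
  n16 'eee': c→17
  n17 'eeec': ·  [P5 ends]

BFS fail/out derivation:
  n1('b'): parent n0 fail=0; on 'b' 0 → fail=0;  out ∅∪∅=∅
  n3('d'): parent n0 fail=0; on 'd' 0 → fail=0;  out ∅∪∅=∅
  n6('c'): parent n0 fail=0; on 'c' 0 → fail=0;  out ∅∪∅=∅
  n8('a'): parent n0 fail=0; on 'a' 0 → fail=0;  out ∅∪∅=∅
  n14('e'): parent n0 fail=0; on 'e' 0 → fail=0;  out {6}∪∅={6}
  n2('bc'): parent n1 fail=0; on 'c' 0 → fail=6;  out {0}∪∅={0}
  n4('de'): parent n3 fail=0; on 'e' 0 → fail=14;  out ∅∪{6}={6}
  n7('ce'): parent n6 fail=0; on 'e' 0 → fail=14;  out {2}∪{6}={2,6}
  n9('ad'): parent n8 fail=0; on 'd' 0 → fail=3;  out ∅∪∅=∅
  n13('db'): parent n3 fail=0; on 'b' 0 → fail=1;  out {4}∪∅={4}
  n15('ee'): parent n14 fail=0; on 'e' 0 → fail=14;  out ∅∪{6}={6}
  n5('ded'): parent n4 fail=14; on 'd' 14→0 → fail=3;  out {1}∪∅={1}
  n10('ada'): parent n9 fail=3; on 'a' 3→0 → fail=8;  out ∅∪∅=∅
  n16('eee'): parent n15 fail=14; on 'e' 14 → fail=15;  out ∅∪{6}={6}
  n11('adac'): parent n10 fail=8; on 'c' 8→0 → fail=6;  out ∅∪∅=∅
  n17('eeec'): parent n16 fail=15; on 'c' 15→14→0 → fail=6;  out {5}∪∅={5}
  n12('adacc'): parent n11 fail=6; on 'c' 6→0 → fail=6;  out {3}∪∅={3}

Run:
[0] read 'd'  n0⇒n3
[1] read 'c'  n3⇒n6 ·f
[2] read 'e'  n6⇒n7  ** P2@[1:2],P6@[2:2]
[3] read 'a'  n7⇒n8 ·f
[4] read 'd'  n8⇒n9
[5] read 'a'  n9⇒n10
[6] read 'c'  n10⇒n11
[7] read 'c'  n11⇒n12  ** P3@[3:7]
[8] read 'e'  n12⇒n7 ·f  ** P2@[7:8],P6@[8:8]
[9] read 'b'  n7⇒n1 ·f
[10] read 'c'  n1⇒n2  ** P0@[9:10]
[11] read 'e'  n2⇒n7 ·f  ** P2@[10:11],P6@[11:11]
[12] read 'e'  n7⇒n15 ·f  ** P6@[12:12]
[13] read 'e'  n15⇒n16  ** P6@[13:13]
[14] read 'c'  n16⇒n17  ** P5@[11:14]
[15] read 'b'  n17⇒n1 ·f
[16] read 'c'  n1⇒n2  ** P0@[15:16]
[17] read 'c'  n2⇒n6 ·f
[18] read 'd'  n6⇒n3 ·f
[19] read 'c'  n3⇒n6 ·f
[20] read 'a'  n6⇒n8 ·f

All matches (sorted): [[2,2],[2,6],[7,3],[8,2],[8,6],[10,0],[11,2],[11,6],[12,6],[13,6],[14,5],[16,0]]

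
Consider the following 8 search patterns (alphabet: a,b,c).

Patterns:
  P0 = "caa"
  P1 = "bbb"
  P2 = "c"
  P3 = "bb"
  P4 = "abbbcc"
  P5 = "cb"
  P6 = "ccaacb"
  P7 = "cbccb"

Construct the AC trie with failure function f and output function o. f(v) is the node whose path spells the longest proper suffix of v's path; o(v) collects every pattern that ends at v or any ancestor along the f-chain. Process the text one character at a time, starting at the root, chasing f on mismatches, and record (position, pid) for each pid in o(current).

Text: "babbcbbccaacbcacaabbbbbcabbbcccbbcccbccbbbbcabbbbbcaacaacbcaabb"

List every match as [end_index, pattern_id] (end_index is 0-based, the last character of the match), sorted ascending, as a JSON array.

Build:
Trie nodes:
  n0 'ε': a→7 b→4 c→1
  n1 'c': a→2 b→13 c→14  [P2 ends]
  n2 'ca': a→3
  n3 'caa': ·  [P0 ends]
  n4 'b': b→5
  n5 'bb': b→6  [P3 ends]
  n6 'bbb': ·  [P1 ends]
  n7 'a': b→8
  n8 'ab': b→9
  n9 'abb': b→10
  n10 'abbb': c→11
  n11 'abbbc': c→12
  n12 'abbbcc': ·  [P4 ends]
  n13 'cb': c→19  [P5 ends]
  n14 'cc': a→15
  n15 'cca': a→16
  n16 'ccaa': c→17
  n17 'ccaac': b→18
  n18 'ccaacb': ·  [P6 ends]
  n19 'cbc': c→20
  n20 'cbcc': b→21
  n21 'cbccb': ·  [P7 ends]

BFS fail/out derivation:
  fail(1) 'c': from fail(0)=0 chase 'c': 0 ⇒ 0;  out={2}∪out(0)={2}
  fail(4) 'b': from fail(0)=0 chase 'b': 0 ⇒ 0;  out=∅∪out(0)=∅
  fail(7) 'a': from fail(0)=0 chase 'a': 0 ⇒ 0;  out=∅∪out(0)=∅
  fail(2) 'ca': from fail(1)=0 chase 'a': 0 ⇒ 7;  out=∅∪out(7)=∅
  fail(5) 'bb': from fail(4)=0 chase 'b': 0 ⇒ 4;  out={3}∪out(4)={3}
  fail(8) 'ab': from fail(7)=0 chase 'b': 0 ⇒ 4;  out=∅∪out(4)=∅
  fail(13) 'cb': from fail(1)=0 chase 'b': 0 ⇒ 4;  out={5}∪out(4)={5}
  fail(14) 'cc': from fail(1)=0 chase 'c': 0 ⇒ 1;  out=∅∪out(1)={2}
  fail(3) 'caa': from fail(2)=7 chase 'a': 7→0 ⇒ 7;  out={0}∪out(7)={0}
  fail(6) 'bbb': from fail(5)=4 chase 'b': 4 ⇒ 5;  out={1}∪out(5)={1,3}
  fail(9) 'abb': from fail(8)=4 chase 'b': 4 ⇒ 5;  out=∅∪out(5)={3}
  fail(15) 'cca': from fail(14)=1 chase 'a': 1 ⇒ 2;  out=∅∪out(2)=∅
  fail(19) 'cbc': from fail(13)=4 chase 'c': 4→0 ⇒ 1;  out=∅∪out(1)={2}
  fail(10) 'abbb': from fail(9)=5 chase 'b': 5 ⇒ 6;  out=∅∪out(6)={1,3}
  fail(16) 'ccaa': from fail(15)=2 chase 'a': 2 ⇒ 3;  out=∅∪out(3)={0}
  fail(20) 'cbcc': from fail(19)=1 chase 'c': 1 ⇒ 14;  out=∅∪out(14)={2}
  fail(11) 'abbbc': from fail(10)=6 chase 'c': 6→5→4→0 ⇒ 1;  out=∅∪out(1)={2}
  fail(17) 'ccaac': from fail(16)=3 chase 'c': 3→7→0 ⇒ 1;  out=∅∪out(1)={2}
  fail(21) 'cbccb': from fail(20)=14 chase 'b': 14→1 ⇒ 13;  out={7}∪out(13)={5,7}
  fail(12) 'abbbcc': from fail(11)=1 chase 'c': 1 ⇒ 14;  out={4}∪out(14)={2,4}
  fail(18) 'ccaacb': from fail(17)=1 chase 'b': 1 ⇒ 13;  out={6}∪out(13)={5,6}

Run:
i=0 'b': node 0→4
i=1 'a': node 4→7 (fail-walked)
i=2 'b': node 7→8
i=3 'b': node 8→9  emit P3@[2:3]
i=4 'c': node 9→1 (fail-walked)  emit P2@[4:4]
i=5 'b': node 1→13  emit P5@[4:5]
i=6 'b': node 13→5 (fail-walked)  emit P3@[5:6]
i=7 'c': node 5→1 (fail-walked)  emit P2@[7:7]
i=8 'c': node 1→14  emit P2@[8:8]
i=9 'a': node 14→15
i=10 'a': node 15→16  emit P0@[8:10]
i=11 'c': node 16→17  emit P2@[11:11]
i=12 'b': node 17→18  emit P5@[11:12],P6@[7:12]
i=13 'c': node 18→19 (fail-walked)  emit P2@[13:13]
i=14 'a': node 19→2 (fail-walked)
i=15 'c': node 2→1 (fail-walked)  emit P2@[15:15]
i=16 'a': node 1→2
i=17 'a': node 2→3  emit P0@[15:17]
i=18 'b': node 3→8 (fail-walked)
i=19 'b': node 8→9  emit P3@[18:19]
i=20 'b': node 9→10  emit P1@[18:20],P3@[19:20]
i=21 'b': node 10→6 (fail-walked)  emit P1@[19:21],P3@[20:21]
i=22 'b': node 6→6 (fail-walked)  emit P1@[20:22],P3@[21:22]
i=23 'c': node 6→1 (fail-walked)  emit P2@[23:23]
i=24 'a': node 1→2
i=25 'b': node 2→8 (fail-walked)
i=26 'b': node 8→9  emit P3@[25:26]
i=27 'b': node 9→10  emit P1@[25:27],P3@[26:27]
i=28 'c': node 10→11  emit P2@[28:28]
i=29 'c': node 11→12  emit P2@[29:29],P4@[24:29]
i=30 'c': node 12→14 (fail-walked)  emit P2@[30:30]
i=31 'b': node 14→13 (fail-walked)  emit P5@[30:31]
i=32 'b': node 13→5 (fail-walked)  emit P3@[31:32]
i=33 'c': node 5→1 (fail-walked)  emit P2@[33:33]
i=34 'c': node 1→14  emit P2@[34:34]
i=35 'c': node 14→14 (fail-walked)  emit P2@[35:35]
i=36 'b': node 14→13 (fail-walked)  emit P5@[35:36]
i=37 'c': node 13→19  emit P2@[37:37]
i=38 'c': node 19→20  emit P2@[38:38]
i=39 'b': node 20→21  emit P5@[38:39],P7@[35:39]
i=40 'b': node 21→5 (fail-walked)  emit P3@[39:40]
i=41 'b': node 5→6  emit P1@[39:41],P3@[40:41]
i=42 'b': node 6→6 (fail-walked)  emit P1@[40:42],P3@[41:42]
i=43 'c': node 6→1 (fail-walked)  emit P2@[43:43]
i=44 'a': node 1→2
i=45 'b': node 2→8 (fail-walked)
i=46 'b': node 8→9  emit P3@[45:46]
i=47 'b': node 9→10  emit P1@[45:47],P3@[46:47]
i=48 'b': node 10→6 (fail-walked)  emit P1@[46:48],P3@[47:48]
i=49 'b': node 6→6 (fail-walked)  emit P1@[47:49],P3@[48:49]
i=50 'c': node 6→1 (fail-walked)  emit P2@[50:50]
i=51 'a': node 1→2
i=52 'a': node 2→3  emit P0@[50:52]
i=53 'c': node 3→1 (fail-walked)  emit P2@[53:53]
i=54 'a': node 1→2
i=55 'a': node 2→3  emit P0@[53:55]
i=56 'c': node 3→1 (fail-walked)  emit P2@[56:56]
i=57 'b': node 1→13  emit P5@[56:57]
i=58 'c': node 13→19  emit P2@[58:58]
i=59 'a': node 19→2 (fail-walked)
i=60 'a': node 2→3  emit P0@[58:60]
i=61 'b': node 3→8 (fail-walked)
i=62 'b': node 8→9  emit P3@[61:62]

Result: [[3,3],[4,2],[5,5],[6,3],[7,2],[8,2],[10,0],[11,2],[12,5],[12,6],[13,2],[15,2],[17,0],[19,3],[20,1],[20,3],[21,1],[21,3],[22,1],[22,3],[23,2],[26,3],[27,1],[27,3],[28,2],[29,2],[29,4],[30,2],[31,5],[32,3],[33,2],[34,2],[35,2],[36,5],[37,2],[38,2],[39,5],[39,7],[40,3],[41,1],[41,3],[42,1],[42,3],[43,2],[46,3],[47,1],[47,3],[48,1],[48,3],[49,1],[49,3],[50,2],[52,0],[53,2],[55,0],[56,2],[57,5],[58,2],[60,0],[62,3]]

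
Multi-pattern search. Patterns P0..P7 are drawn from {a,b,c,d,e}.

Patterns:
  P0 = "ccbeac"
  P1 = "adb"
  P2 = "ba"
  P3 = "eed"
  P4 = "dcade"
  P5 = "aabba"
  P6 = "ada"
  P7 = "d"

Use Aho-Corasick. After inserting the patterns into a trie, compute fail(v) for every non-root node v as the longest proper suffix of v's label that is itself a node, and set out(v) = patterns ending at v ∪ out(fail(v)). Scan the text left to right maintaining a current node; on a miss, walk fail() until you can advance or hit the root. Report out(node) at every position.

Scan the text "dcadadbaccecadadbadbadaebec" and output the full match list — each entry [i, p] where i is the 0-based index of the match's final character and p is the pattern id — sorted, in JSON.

Build automaton:
Trie nodes:
  n0 'ε': a→7 b→10 c→1 d→15 e→12
  n1 'c': c→2
  n2 'cc': b→3
  n3 'ccb': e→4
  n4 'ccbe': a→5
  n5 'ccbea': c→6
  n6 'ccbeac': ·  ←P0
  n7 'a': a→20 d→8
  n8 'ad': a→24 b→9
  n9 'adb': ·  ←P1
  n10 'b': a→11
  n11 'ba': ·  ←P2
  n12 'e': e→13
  n13 'ee': d→14
  n14 'eed': ·  ←P3
  n15 'd': c→16  ←P7
  n16 'dc': a→17
  n17 'dca': d→18
  n18 'dcad': e→19
  n19 'dcade': ·  ←P4
  n20 'aa': b→21
  n21 'aab': b→22
  n22 'aabb': a→23
  n23 'aabba': ·  ←P5
  n24 'ada': ·  ←P6

Failure links (BFS by depth):
  fail(1) 'c': from fail(0)=0 chase 'c': 0 ⇒ 0;  out=∅∪out(0)=∅
  fail(7) 'a': from fail(0)=0 chase 'a': 0 ⇒ 0;  out=∅∪out(0)=∅
  fail(10) 'b': from fail(0)=0 chase 'b': 0 ⇒ 0;  out=∅∪out(0)=∅
  fail(12) 'e': from fail(0)=0 chase 'e': 0 ⇒ 0;  out=∅∪out(0)=∅
  fail(15) 'd': from fail(0)=0 chase 'd': 0 ⇒ 0;  out={7}∪out(0)={7}
  fail(2) 'cc': from fail(1)=0 chase 'c': 0 ⇒ 1;  out=∅∪out(1)=∅
  fail(8) 'ad': from fail(7)=0 chase 'd': 0 ⇒ 15;  out=∅∪out(15)={7}
  fail(11) 'ba': from fail(10)=0 chase 'a': 0 ⇒ 7;  out={2}∪out(7)={2}
  fail(13) 'ee': from fail(12)=0 chase 'e': 0 ⇒ 12;  out=∅∪out(12)=∅
  fail(16) 'dc': from fail(15)=0 chase 'c': 0 ⇒ 1;  out=∅∪out(1)=∅
  fail(20) 'aa': from fail(7)=0 chase 'a': 0 ⇒ 7;  out=∅∪out(7)=∅
  fail(3) 'ccb': from fail(2)=1 chase 'b': 1→0 ⇒ 10;  out=∅∪out(10)=∅
  fail(9) 'adb': from fail(8)=15 chase 'b': 15→0 ⇒ 10;  out={1}∪out(10)={1}
  fail(14) 'eed': from fail(13)=12 chase 'd': 12→0 ⇒ 15;  out={3}∪out(15)={3,7}
  fail(17) 'dca': from fail(16)=1 chase 'a': 1→0 ⇒ 7;  out=∅∪out(7)=∅
  fail(21) 'aab': from fail(20)=7 chase 'b': 7→0 ⇒ 10;  out=∅∪out(10)=∅
  fail(24) 'ada': from fail(8)=15 chase 'a': 15→0 ⇒ 7;  out={6}∪out(7)={6}
  fail(4) 'ccbe': from fail(3)=10 chase 'e': 10→0 ⇒ 12;  out=∅∪out(12)=∅
  fail(18) 'dcad': from fail(17)=7 chase 'd': 7 ⇒ 8;  out=∅∪out(8)={7}
  fail(22) 'aabb': from fail(21)=10 chase 'b': 10→0 ⇒ 10;  out=∅∪out(10)=∅
  fail(5) 'ccbea': from fail(4)=12 chase 'a': 12→0 ⇒ 7;  out=∅∪out(7)=∅
  fail(19) 'dcade': from fail(18)=8 chase 'e': 8→15→0 ⇒ 12;  out={4}∪out(12)={4}
  fail(23) 'aabba': from fail(22)=10 chase 'a': 10 ⇒ 11;  out={5}∪out(11)={2,5}
  fail(6) 'ccbeac': from fail(5)=7 chase 'c': 7→0 ⇒ 1;  out={0}∪out(1)={0}

Text stream:
[0] read 'd'  n0⇒n15  → match P7@[0:0]
[1] read 'c'  n15⇒n16
[2] read 'a'  n16⇒n17
[3] read 'd'  n17⇒n18  → match P7@[3:3]
[4] read 'a'  n18⇒n24 ·f  → match P6@[2:4]
[5] read 'd'  n24⇒n8 ·f  → match P7@[5:5]
[6] read 'b'  n8⇒n9  → match P1@[4:6]
[7] read 'a'  n9⇒n11 ·f  → match P2@[6:7]
[8] read 'c'  n11⇒n1 ·f
[9] read 'c'  n1⇒n2
[10] read 'e'  n2⇒n12 ·f
[11] read 'c'  n12⇒n1 ·f
[12] read 'a'  n1⇒n7 ·f
[13] read 'd'  n7⇒n8  → match P7@[13:13]
[14] read 'a'  n8⇒n24  → match P6@[12:14]
[15] read 'd'  n24⇒n8 ·f  → match P7@[15:15]
[16] read 'b'  n8⇒n9  → match P1@[14:16]
[17] read 'a'  n9⇒n11 ·f  → match P2@[16:17]
[18] read 'd'  n11⇒n8 ·f  → match P7@[18:18]
[19] read 'b'  n8⇒n9  → match P1@[17:19]
[20] read 'a'  n9⇒n11 ·f  → match P2@[19:20]
[21] read 'd'  n11⇒n8 ·f  → match P7@[21:21]
[22] read 'a'  n8⇒n24  → match P6@[20:22]
[23] read 'e'  n24⇒n12 ·f
[24] read 'b'  n12⇒n10 ·f
[25] read 'e'  n10⇒n12 ·f
[26] read 'c'  n12⇒n1 ·f

Matches: [[0,7],[3,7],[4,6],[5,7],[6,1],[7,2],[13,7],[14,6],[15,7],[16,1],[17,2],[18,7],[19,1],[20,2],[21,7],[22,6]]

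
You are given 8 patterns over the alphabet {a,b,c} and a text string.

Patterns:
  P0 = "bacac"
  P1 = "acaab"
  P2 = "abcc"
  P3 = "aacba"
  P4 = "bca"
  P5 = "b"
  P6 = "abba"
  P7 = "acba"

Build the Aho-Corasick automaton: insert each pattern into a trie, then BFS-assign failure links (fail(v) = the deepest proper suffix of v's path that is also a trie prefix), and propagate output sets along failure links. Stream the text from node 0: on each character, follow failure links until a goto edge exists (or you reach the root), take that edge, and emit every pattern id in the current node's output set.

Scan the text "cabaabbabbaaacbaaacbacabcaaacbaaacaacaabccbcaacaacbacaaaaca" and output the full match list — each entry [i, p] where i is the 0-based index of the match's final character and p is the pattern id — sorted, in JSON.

Construct AC machine:
Trie nodes:
  n0 'ε': a→6 b→1
  n1 'b': a→2 c→18  [P5 ends]
  n2 'ba': c→3
  n3 'bac': a→4
  n4 'baca': c→5
  n5 'bacac': ·  [P0 ends]
  n6 'a': a→14 b→11 c→7
  n7 'ac': a→8 b→22
  n8 'aca': a→9
  n9 'acaa': b→10
  n10 'acaab': ·  [P1 ends]
  n11 'ab': b→20 c→12
  n12 'abc': c→13
  n13 'abcc': ·  [P2 ends]
  n14 'aa': c→15
  n15 'aac': b→16
  n16 'aacb': a→17
  n17 'aacba': ·  [P3 ends]
  n18 'bc': a→19
  n19 'bca': ·  [P4 ends]
  n20 'abb': a→21
  n21 'abba': ·  [P6 ends]
  n22 'acb': a→23
  n23 'acba': ·  [P7 ends]

BFS fail/out derivation:
  n1('b'): parent n0 fail=0; on 'b' 0 → fail=0;  out {5}∪∅={5}
  n6('a'): parent n0 fail=0; on 'a' 0 → fail=0;  out ∅∪∅=∅
  n2('ba'): parent n1 fail=0; on 'a' 0 → fail=6;  out ∅∪∅=∅
  n7('ac'): parent n6 fail=0; on 'c' 0 → fail=0;  out ∅∪∅=∅
  n11('ab'): parent n6 fail=0; on 'b' 0 → fail=1;  out ∅∪{5}={5}
  n14('aa'): parent n6 fail=0; on 'a' 0 → fail=6;  out ∅∪∅=∅
  n18('bc'): parent n1 fail=0; on 'c' 0 → fail=0;  out ∅∪∅=∅
  n3('bac'): parent n2 fail=6; on 'c' 6 → fail=7;  out ∅∪∅=∅
  n8('aca'): parent n7 fail=0; on 'a' 0 → fail=6;  out ∅∪∅=∅
  n12('abc'): parent n11 fail=1; on 'c' 1 → fail=18;  out ∅∪∅=∅
  n15('aac'): parent n14 fail=6; on 'c' 6 → fail=7;  out ∅∪∅=∅
  n19('bca'): parent n18 fail=0; on 'a' 0 → fail=6;  out {4}∪∅={4}
  n20('abb'): parent n11 fail=1; on 'b' 1→0 → fail=1;  out ∅∪{5}={5}
  n22('acb'): parent n7 fail=0; on 'b' 0 → fail=1;  out ∅∪{5}={5}
  n4('baca'): parent n3 fail=7; on 'a' 7 → fail=8;  out ∅∪∅=∅
  n9('acaa'): parent n8 fail=6; on 'a' 6 → fail=14;  out ∅∪∅=∅
  n13('abcc'): parent n12 fail=18; on 'c' 18→0 → fail=0;  out {2}∪∅={2}
  n16('aacb'): parent n15 fail=7; on 'b' 7 → fail=22;  out ∅∪{5}={5}
  n21('abba'): parent n20 fail=1; on 'a' 1 → fail=2;  out {6}∪∅={6}
  n23('acba'): parent n22 fail=1; on 'a' 1 → fail=2;  out {7}∪∅={7}
  n5('bacac'): parent n4 fail=8; on 'c' 8→6 → fail=7;  out {0}∪∅={0}
  n10('acaab'): parent n9 fail=14; on 'b' 14→6 → fail=11;  out {1}∪{5}={1,5}
  n17('aacba'): parent n16 fail=22; on 'a' 22 → fail=23;  out {3}∪{7}={3,7}

Scan:
pos 0 'c': at 0
pos 1 'a': at 6
pos 2 'b': at 11  ** P5@[2:2]
pos 3 'a': at 2 ·f
pos 4 'a': at 14 ·f
pos 5 'b': at 11 ·f  ** P5@[5:5]
pos 6 'b': at 20  ** P5@[6:6]
pos 7 'a': at 21  ** P6@[4:7]
pos 8 'b': at 11 ·f  ** P5@[8:8]
pos 9 'b': at 20  ** P5@[9:9]
pos 10 'a': at 21  ** P6@[7:10]
pos 11 'a': at 14 ·f
pos 12 'a': at 14 ·f
pos 13 'c': at 15
pos 14 'b': at 16  ** P5@[14:14]
pos 15 'a': at 17  ** P3@[11:15],P7@[12:15]
pos 16 'a': at 14 ·f
pos 17 'a': at 14 ·f
pos 18 'c': at 15
pos 19 'b': at 16  ** P5@[19:19]
pos 20 'a': at 17  ** P3@[16:20],P7@[17:20]
pos 21 'c': at 3 ·f
pos 22 'a': at 4
pos 23 'b': at 11 ·f  ** P5@[23:23]
pos 24 'c': at 12
pos 25 'a': at 19 ·f  ** P4@[23:25]
pos 26 'a': at 14 ·f
pos 27 'a': at 14 ·f
pos 28 'c': at 15
pos 29 'b': at 16  ** P5@[29:29]
pos 30 'a': at 17  ** P3@[26:30],P7@[27:30]
pos 31 'a': at 14 ·f
pos 32 'a': at 14 ·f
pos 33 'c': at 15
pos 34 'a': at 8 ·f
pos 35 'a': at 9
pos 36 'c': at 15 ·f
pos 37 'a': at 8 ·f
pos 38 'a': at 9
pos 39 'b': at 10  ** P1@[35:39],P5@[39:39]
pos 40 'c': at 12 ·f
pos 41 'c': at 13  ** P2@[38:41]
pos 42 'b': at 1 ·f  ** P5@[42:42]
pos 43 'c': at 18
pos 44 'a': at 19  ** P4@[42:44]
pos 45 'a': at 14 ·f
pos 46 'c': at 15
pos 47 'a': at 8 ·f
pos 48 'a': at 9
pos 49 'c': at 15 ·f
pos 50 'b': at 16  ** P5@[50:50]
pos 51 'a': at 17  ** P3@[47:51],P7@[48:51]
pos 52 'c': at 3 ·f
pos 53 'a': at 4
pos 54 'a': at 9 ·f
pos 55 'a': at 14 ·f
pos 56 'a': at 14 ·f
pos 57 'c': at 15
pos 58 'a': at 8 ·f

Matches: [[2,5],[5,5],[6,5],[7,6],[8,5],[9,5],[10,6],[14,5],[15,3],[15,7],[19,5],[20,3],[20,7],[23,5],[25,4],[29,5],[30,3],[30,7],[39,1],[39,5],[41,2],[42,5],[44,4],[50,5],[51,3],[51,7]]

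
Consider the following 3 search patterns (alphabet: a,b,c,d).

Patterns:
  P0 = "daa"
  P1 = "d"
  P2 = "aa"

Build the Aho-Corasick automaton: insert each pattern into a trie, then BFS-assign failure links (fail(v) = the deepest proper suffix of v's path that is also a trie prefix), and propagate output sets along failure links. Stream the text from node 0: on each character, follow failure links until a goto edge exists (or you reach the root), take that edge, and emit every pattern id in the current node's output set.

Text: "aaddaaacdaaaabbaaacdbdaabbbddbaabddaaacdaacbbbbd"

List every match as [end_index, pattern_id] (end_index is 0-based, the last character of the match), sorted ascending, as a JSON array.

Build automaton:
Trie (insert patterns):
  n0 'ε': a→4 d→1
  n1 'd': a→2  [P1 ends]
  n2 'da': a→3
  n3 'daa': ·  [P0 ends]
  n4 'a': a→5
  n5 'aa': ·  [P2 ends]

Failure links (BFS by depth):
  fail(1) 'd': from fail(0)=0 chase 'd': 0 ⇒ 0;  out={1}∪out(0)={1}
  fail(4) 'a': from fail(0)=0 chase 'a': 0 ⇒ 0;  out=∅∪out(0)=∅
  fail(2) 'da': from fail(1)=0 chase 'a': 0 ⇒ 4;  out=∅∪out(4)=∅
  fail(5) 'aa': from fail(4)=0 chase 'a': 0 ⇒ 4;  out={2}∪out(4)={2}
  fail(3) 'daa': from fail(2)=4 chase 'a': 4 ⇒ 5;  out={0}∪out(5)={0,2}

Text stream:
pos 0 'a': at 4
pos 1 'a': at 5  ** P2@[0:1]
pos 2 'd': at 1 ·f  ** P1@[2:2]
pos 3 'd': at 1 ·f  ** P1@[3:3]
pos 4 'a': at 2
pos 5 'a': at 3  ** P0@[3:5],P2@[4:5]
pos 6 'a': at 5 ·f  ** P2@[5:6]
pos 7 'c': at 0 ·f
pos 8 'd': at 1  ** P1@[8:8]
pos 9 'a': at 2
pos 10 'a': at 3  ** P0@[8:10],P2@[9:10]
pos 11 'a': at 5 ·f  ** P2@[10:11]
pos 12 'a': at 5 ·f  ** P2@[11:12]
pos 13 'b': at 0 ·f
pos 14 'b': at 0
pos 15 'a': at 4
pos 16 'a': at 5  ** P2@[15:16]
pos 17 'a': at 5 ·f  ** P2@[16:17]
pos 18 'c': at 0 ·f
pos 19 'd': at 1  ** P1@[19:19]
pos 20 'b': at 0 ·f
pos 21 'd': at 1  ** P1@[21:21]
pos 22 'a': at 2
pos 23 'a': at 3  ** P0@[21:23],P2@[22:23]
pos 24 'b': at 0 ·f
pos 25 'b': at 0
pos 26 'b': at 0
pos 27 'd': at 1  ** P1@[27:27]
pos 28 'd': at 1 ·f  ** P1@[28:28]
pos 29 'b': at 0 ·f
pos 30 'a': at 4
pos 31 'a': at 5  ** P2@[30:31]
pos 32 'b': at 0 ·f
pos 33 'd': at 1  ** P1@[33:33]
pos 34 'd': at 1 ·f  ** P1@[34:34]
pos 35 'a': at 2
pos 36 'a': at 3  ** P0@[34:36],P2@[35:36]
pos 37 'a': at 5 ·f  ** P2@[36:37]
pos 38 'c': at 0 ·f
pos 39 'd': at 1  ** P1@[39:39]
pos 40 'a': at 2
pos 41 'a': at 3  ** P0@[39:41],P2@[40:41]
pos 42 'c': at 0 ·f
pos 43 'b': at 0
pos 44 'b': at 0
pos 45 'b': at 0
pos 46 'b': at 0
pos 47 'd': at 1  ** P1@[47:47]

Result: [[1,2],[2,1],[3,1],[5,0],[5,2],[6,2],[8,1],[10,0],[10,2],[11,2],[12,2],[16,2],[17,2],[19,1],[21,1],[23,0],[23,2],[27,1],[28,1],[31,2],[33,1],[34,1],[36,0],[36,2],[37,2],[39,1],[41,0],[41,2],[47,1]]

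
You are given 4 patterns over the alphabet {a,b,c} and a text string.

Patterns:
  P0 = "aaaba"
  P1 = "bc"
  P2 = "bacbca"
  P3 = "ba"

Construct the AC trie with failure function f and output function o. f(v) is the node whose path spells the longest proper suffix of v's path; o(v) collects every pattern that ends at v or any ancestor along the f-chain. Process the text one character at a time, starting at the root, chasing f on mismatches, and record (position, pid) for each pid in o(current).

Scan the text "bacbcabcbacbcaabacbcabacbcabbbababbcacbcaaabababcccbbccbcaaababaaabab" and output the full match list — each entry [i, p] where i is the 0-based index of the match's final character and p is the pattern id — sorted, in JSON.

Build:
Trie nodes:
  0='ε' goto a→1 b→6
  1='a' goto a→2
  2='aa' goto a→3
  3='aaa' goto b→4
  4='aaab' goto a→5
  5='aaaba' goto ·  [P0 ends]
  6='b' goto a→8 c→7
  7='bc' goto ·  [P1 ends]
  8='ba' goto c→9  [P3 ends]
  9='bac' goto b→10
  10='bacb' goto c→11
  11='bacbc' goto a→12
  12='bacbca' goto ·  [P2 ends]

BFS fail/out derivation:
  fail(1) 'a': from fail(0)=0 chase 'a': 0 ⇒ 0;  out=∅∪out(0)=∅
  fail(6) 'b': from fail(0)=0 chase 'b': 0 ⇒ 0;  out=∅∪out(0)=∅
  fail(2) 'aa': from fail(1)=0 chase 'a': 0 ⇒ 1;  out=∅∪out(1)=∅
  fail(7) 'bc': from fail(6)=0 chase 'c': 0 ⇒ 0;  out={1}∪out(0)={1}
  fail(8) 'ba': from fail(6)=0 chase 'a': 0 ⇒ 1;  out={3}∪out(1)={3}
  fail(3) 'aaa': from fail(2)=1 chase 'a': 1 ⇒ 2;  out=∅∪out(2)=∅
  fail(9) 'bac': from fail(8)=1 chase 'c': 1→0 ⇒ 0;  out=∅∪out(0)=∅
  fail(4) 'aaab': from fail(3)=2 chase 'b': 2→1→0 ⇒ 6;  out=∅∪out(6)=∅
  fail(10) 'bacb': from fail(9)=0 chase 'b': 0 ⇒ 6;  out=∅∪out(6)=∅
  fail(5) 'aaaba': from fail(4)=6 chase 'a': 6 ⇒ 8;  out={0}∪out(8)={0,3}
  fail(11) 'bacbc': from fail(10)=6 chase 'c': 6 ⇒ 7;  out=∅∪out(7)={1}
  fail(12) 'bacbca': from fail(11)=7 chase 'a': 7→0 ⇒ 1;  out={2}∪out(1)={2}

Run:
pos 0 'b': at 6
pos 1 'a': at 8  ** P3@[0:1]
pos 2 'c': at 9
pos 3 'b': at 10
pos 4 'c': at 11  ** P1@[3:4]
pos 5 'a': at 12  ** P2@[0:5]
pos 6 'b': at 6 (fail-walked)
pos 7 'c': at 7  ** P1@[6:7]
pos 8 'b': at 6 (fail-walked)
pos 9 'a': at 8  ** P3@[8:9]
pos 10 'c': at 9
pos 11 'b': at 10
pos 12 'c': at 11  ** P1@[11:12]
pos 13 'a': at 12  ** P2@[8:13]
pos 14 'a': at 2 (fail-walked)
pos 15 'b': at 6 (fail-walked)
pos 16 'a': at 8  ** P3@[15:16]
pos 17 'c': at 9
pos 18 'b': at 10
pos 19 'c': at 11  ** P1@[18:19]
pos 20 'a': at 12  ** P2@[15:20]
pos 21 'b': at 6 (fail-walked)
pos 22 'a': at 8  ** P3@[21:22]
pos 23 'c': at 9
pos 24 'b': at 10
pos 25 'c': at 11  ** P1@[24:25]
pos 26 'a': at 12  ** P2@[21:26]
pos 27 'b': at 6 (fail-walked)
pos 28 'b': at 6 (fail-walked)
pos 29 'b': at 6 (fail-walked)
pos 30 'a': at 8  ** P3@[29:30]
pos 31 'b': at 6 (fail-walked)
pos 32 'a': at 8  ** P3@[31:32]
pos 33 'b': at 6 (fail-walked)
pos 34 'b': at 6 (fail-walked)
pos 35 'c': at 7  ** P1@[34:35]
pos 36 'a': at 1 (fail-walked)
pos 37 'c': at 0 (fail-walked)
pos 38 'b': at 6
pos 39 'c': at 7  ** P1@[38:39]
pos 40 'a': at 1 (fail-walked)
pos 41 'a': at 2
pos 42 'a': at 3
pos 43 'b': at 4
pos 44 'a': at 5  ** P0@[40:44],P3@[43:44]
pos 45 'b': at 6 (fail-walked)
pos 46 'a': at 8  ** P3@[45:46]
pos 47 'b': at 6 (fail-walked)
pos 48 'c': at 7  ** P1@[47:48]
pos 49 'c': at 0 (fail-walked)
pos 50 'c': at 0
pos 51 'b': at 6
pos 52 'b': at 6 (fail-walked)
pos 53 'c': at 7  ** P1@[52:53]
pos 54 'c': at 0 (fail-walked)
pos 55 'b': at 6
pos 56 'c': at 7  ** P1@[55:56]
pos 57 'a': at 1 (fail-walked)
pos 58 'a': at 2
pos 59 'a': at 3
pos 60 'b': at 4
pos 61 'a': at 5  ** P0@[57:61],P3@[60:61]
pos 62 'b': at 6 (fail-walked)
pos 63 'a': at 8  ** P3@[62:63]
pos 64 'a': at 2 (fail-walked)
pos 65 'a': at 3
pos 66 'b': at 4
pos 67 'a': at 5  ** P0@[63:67],P3@[66:67]
pos 68 'b': at 6 (fail-walked)

Result: [[1,3],[4,1],[5,2],[7,1],[9,3],[12,1],[13,2],[16,3],[19,1],[20,2],[22,3],[25,1],[26,2],[30,3],[32,3],[35,1],[39,1],[44,0],[44,3],[46,3],[48,1],[53,1],[56,1],[61,0],[61,3],[63,3],[67,0],[67,3]]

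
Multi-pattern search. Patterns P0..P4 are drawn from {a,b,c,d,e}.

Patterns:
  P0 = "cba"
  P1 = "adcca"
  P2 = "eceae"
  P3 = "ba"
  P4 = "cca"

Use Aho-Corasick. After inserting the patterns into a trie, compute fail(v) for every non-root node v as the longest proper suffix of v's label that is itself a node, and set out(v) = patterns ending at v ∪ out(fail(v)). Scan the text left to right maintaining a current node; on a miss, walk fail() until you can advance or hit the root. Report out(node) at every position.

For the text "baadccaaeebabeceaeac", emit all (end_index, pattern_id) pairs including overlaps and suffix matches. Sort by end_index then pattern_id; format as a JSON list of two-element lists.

Build:
Trie nodes:
  n0 'ε': a→4 b→14 c→1 e→9
  n1 'c': b→2 c→16
  n2 'cb': a→3
  n3 'cba': ·  [P0 ends]
  n4 'a': d→5
  n5 'ad': c→6
  n6 'adc': c→7
  n7 'adcc': a→8
  n8 'adcca': ·  [P1 ends]
  n9 'e': c→10
  n10 'ec': e→11
  n11 'ece': a→12
  n12 'ecea': e→13
  n13 'eceae': ·  [P2 ends]
  n14 'b': a→15
  n15 'ba': ·  [P3 ends]
  n16 'cc': a→17
  n17 'cca': ·  [P4 ends]

Failure links (BFS by depth):
  n1('c'): parent n0 fail=0; on 'c' 0 → fail=0;  out ∅∪∅=∅
  n4('a'): parent n0 fail=0; on 'a' 0 → fail=0;  out ∅∪∅=∅
  n9('e'): parent n0 fail=0; on 'e' 0 → fail=0;  out ∅∪∅=∅
  n14('b'): parent n0 fail=0; on 'b' 0 → fail=0;  out ∅∪∅=∅
  n2('cb'): parent n1 fail=0; on 'b' 0 → fail=14;  out ∅∪∅=∅
  n5('ad'): parent n4 fail=0; on 'd' 0 → fail=0;  out ∅∪∅=∅
  n10('ec'): parent n9 fail=0; on 'c' 0 → fail=1;  out ∅∪∅=∅
  n15('ba'): parent n14 fail=0; on 'a' 0 → fail=4;  out {3}∪∅={3}
  n16('cc'): parent n1 fail=0; on 'c' 0 → fail=1;  out ∅∪∅=∅
  n3('cba'): parent n2 fail=14; on 'a' 14 → fail=15;  out {0}∪{3}={0,3}
  n6('adc'): parent n5 fail=0; on 'c' 0 → fail=1;  out ∅∪∅=∅
  n11('ece'): parent n10 fail=1; on 'e' 1→0 → fail=9;  out ∅∪∅=∅
  n17('cca'): parent n16 fail=1; on 'a' 1→0 → fail=4;  out {4}∪∅={4}
  n7('adcc'): parent n6 fail=1; on 'c' 1 → fail=16;  out ∅∪∅=∅
  n12('ecea'): parent n11 fail=9; on 'a' 9→0 → fail=4;  out ∅∪∅=∅
  n8('adcca'): parent n7 fail=16; on 'a' 16 → fail=17;  out {1}∪{4}={1,4}
  n13('eceae'): parent n12 fail=4; on 'e' 4→0 → fail=9;  out {2}∪∅={2}

Run:
[0] read 'b'  n0⇒n14
[1] read 'a'  n14⇒n15  emit P3@[0:1]
[2] read 'a'  n15⇒n4 ·f
[3] read 'd'  n4⇒n5
[4] read 'c'  n5⇒n6
[5] read 'c'  n6⇒n7
[6] read 'a'  n7⇒n8  emit P1@[2:6],P4@[4:6]
[7] read 'a'  n8⇒n4 ·f
[8] read 'e'  n4⇒n9 ·f
[9] read 'e'  n9⇒n9 ·f
[10] read 'b'  n9⇒n14 ·f
[11] read 'a'  n14⇒n15  emit P3@[10:11]
[12] read 'b'  n15⇒n14 ·f
[13] read 'e'  n14⇒n9 ·f
[14] read 'c'  n9⇒n10
[15] read 'e'  n10⇒n11
[16] read 'a'  n11⇒n12
[17] read 'e'  n12⇒n13  emit P2@[13:17]
[18] read 'a'  n13⇒n4 ·f
[19] read 'c'  n4⇒n1 ·f

All matches (sorted): [[1,3],[6,1],[6,4],[11,3],[17,2]]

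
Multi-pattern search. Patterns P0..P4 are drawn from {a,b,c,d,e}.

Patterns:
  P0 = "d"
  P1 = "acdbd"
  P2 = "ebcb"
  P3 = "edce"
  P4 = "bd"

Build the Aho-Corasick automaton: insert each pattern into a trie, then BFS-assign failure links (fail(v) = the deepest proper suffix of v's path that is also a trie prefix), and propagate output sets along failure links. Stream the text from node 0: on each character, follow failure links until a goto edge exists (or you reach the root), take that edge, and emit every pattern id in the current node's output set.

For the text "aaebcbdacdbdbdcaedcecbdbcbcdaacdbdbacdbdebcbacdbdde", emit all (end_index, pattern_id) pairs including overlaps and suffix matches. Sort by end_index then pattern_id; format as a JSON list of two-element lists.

Build:
Trie (insert patterns):
  0='ε' goto a→2 b→14 d→1 e→7
  1='d' goto ·  ←P0
  2='a' goto c→3
  3='ac' goto d→4
  4='acd' goto b→5
  5='acdb' goto d→6
  6='acdbd' goto ·  ←P1
  7='e' goto b→8 d→11
  8='eb' goto c→9
  9='ebc' goto b→10
  10='ebcb' goto ·  ←P2
  11='ed' goto c→12
  12='edc' goto e→13
  13='edce' goto ·  ←P3
  14='b' goto d→15
  15='bd' goto ·  ←P4

BFS fail/out derivation:
  fail(1) 'd': from fail(0)=0 chase 'd': 0 ⇒ 0;  out={0}∪out(0)={0}
  fail(2) 'a': from fail(0)=0 chase 'a': 0 ⇒ 0;  out=∅∪out(0)=∅
  fail(7) 'e': from fail(0)=0 chase 'e': 0 ⇒ 0;  out=∅∪out(0)=∅
  fail(14) 'b': from fail(0)=0 chase 'b': 0 ⇒ 0;  out=∅∪out(0)=∅
  fail(3) 'ac': from fail(2)=0 chase 'c': 0 ⇒ 0;  out=∅∪out(0)=∅
  fail(8) 'eb': from fail(7)=0 chase 'b': 0 ⇒ 14;  out=∅∪out(14)=∅
  fail(11) 'ed': from fail(7)=0 chase 'd': 0 ⇒ 1;  out=∅∪out(1)={0}
  fail(15) 'bd': from fail(14)=0 chase 'd': 0 ⇒ 1;  out={4}∪out(1)={0,4}
  fail(4) 'acd': from fail(3)=0 chase 'd': 0 ⇒ 1;  out=∅∪out(1)={0}
  fail(9) 'ebc': from fail(8)=14 chase 'c': 14→0 ⇒ 0;  out=∅∪out(0)=∅
  fail(12) 'edc': from fail(11)=1 chase 'c': 1→0 ⇒ 0;  out=∅∪out(0)=∅
  fail(5) 'acdb': from fail(4)=1 chase 'b': 1→0 ⇒ 14;  out=∅∪out(14)=∅
  fail(10) 'ebcb': from fail(9)=0 chase 'b': 0 ⇒ 14;  out={2}∪out(14)={2}
  fail(13) 'edce': from fail(12)=0 chase 'e': 0 ⇒ 7;  out={3}∪out(7)={3}
  fail(6) 'acdbd': from fail(5)=14 chase 'd': 14 ⇒ 15;  out={1}∪out(15)={0,1,4}

Run:
[0] read 'a'  n0⇒n2
[1] read 'a'  n2⇒n2 (fail-walked)
[2] read 'e'  n2⇒n7 (fail-walked)
[3] read 'b'  n7⇒n8
[4] read 'c'  n8⇒n9
[5] read 'b'  n9⇒n10  → match P2@[2:5]
[6] read 'd'  n10⇒n15 (fail-walked)  → match P0@[6:6],P4@[5:6]
[7] read 'a'  n15⇒n2 (fail-walked)
[8] read 'c'  n2⇒n3
[9] read 'd'  n3⇒n4  → match P0@[9:9]
[10] read 'b'  n4⇒n5
[11] read 'd'  n5⇒n6  → match P0@[11:11],P1@[7:11],P4@[10:11]
[12] read 'b'  n6⇒n14 (fail-walked)
[13] read 'd'  n14⇒n15  → match P0@[13:13],P4@[12:13]
[14] read 'c'  n15⇒n0 (fail-walked)
[15] read 'a'  n0⇒n2
[16] read 'e'  n2⇒n7 (fail-walked)
[17] read 'd'  n7⇒n11  → match P0@[17:17]
[18] read 'c'  n11⇒n12
[19] read 'e'  n12⇒n13  → match P3@[16:19]
[20] read 'c'  n13⇒n0 (fail-walked)
[21] read 'b'  n0⇒n14
[22] read 'd'  n14⇒n15  → match P0@[22:22],P4@[21:22]
[23] read 'b'  n15⇒n14 (fail-walked)
[24] read 'c'  n14⇒n0 (fail-walked)
[25] read 'b'  n0⇒n14
[26] read 'c'  n14⇒n0 (fail-walked)
[27] read 'd'  n0⇒n1  → match P0@[27:27]
[28] read 'a'  n1⇒n2 (fail-walked)
[29] read 'a'  n2⇒n2 (fail-walked)
[30] read 'c'  n2⇒n3
[31] read 'd'  n3⇒n4  → match P0@[31:31]
[32] read 'b'  n4⇒n5
[33] read 'd'  n5⇒n6  → match P0@[33:33],P1@[29:33],P4@[32:33]
[34] read 'b'  n6⇒n14 (fail-walked)
[35] read 'a'  n14⇒n2 (fail-walked)
[36] read 'c'  n2⇒n3
[37] read 'd'  n3⇒n4  → match P0@[37:37]
[38] read 'b'  n4⇒n5
[39] read 'd'  n5⇒n6  → match P0@[39:39],P1@[35:39],P4@[38:39]
[40] read 'e'  n6⇒n7 (fail-walked)
[41] read 'b'  n7⇒n8
[42] read 'c'  n8⇒n9
[43] read 'b'  n9⇒n10  → match P2@[40:43]
[44] read 'a'  n10⇒n2 (fail-walked)
[45] read 'c'  n2⇒n3
[46] read 'd'  n3⇒n4  → match P0@[46:46]
[47] read 'b'  n4⇒n5
[48] read 'd'  n5⇒n6  → match P0@[48:48],P1@[44:48],P4@[47:48]
[49] read 'd'  n6⇒n1 (fail-walked)  → match P0@[49:49]
[50] read 'e'  n1⇒n7 (fail-walked)

All matches (sorted): [[5,2],[6,0],[6,4],[9,0],[11,0],[11,1],[11,4],[13,0],[13,4],[17,0],[19,3],[22,0],[22,4],[27,0],[31,0],[33,0],[33,1],[33,4],[37,0],[39,0],[39,1],[39,4],[43,2],[46,0],[48,0],[48,1],[48,4],[49,0]]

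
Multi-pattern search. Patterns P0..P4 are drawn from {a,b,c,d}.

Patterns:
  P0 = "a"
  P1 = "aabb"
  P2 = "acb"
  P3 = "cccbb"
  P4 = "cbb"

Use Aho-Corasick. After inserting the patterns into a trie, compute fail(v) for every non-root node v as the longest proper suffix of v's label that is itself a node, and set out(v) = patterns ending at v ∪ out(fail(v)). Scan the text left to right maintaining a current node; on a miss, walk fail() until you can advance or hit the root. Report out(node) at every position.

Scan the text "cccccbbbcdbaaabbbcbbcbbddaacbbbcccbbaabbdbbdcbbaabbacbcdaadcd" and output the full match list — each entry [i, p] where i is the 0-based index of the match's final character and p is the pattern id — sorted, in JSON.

Build:
Trie nodes:
  0='ε' goto a→1 c→7
  1='a' goto a→2 c→5  ←P0
  2='aa' goto b→3
  3='aab' goto b→4
  4='aabb' goto ·  ←P1
  5='ac' goto b→6
  6='acb' goto ·  ←P2
  7='c' goto b→12 c→8
  8='cc' goto c→9
  9='ccc' goto b→10
  10='cccb' goto b→11
  11='cccbb' goto ·  ←P3
  12='cb' goto b→13
  13='cbb' goto ·  ←P4

BFS fail/out derivation:
  n1('a'): parent n0 fail=0; on 'a' 0 → fail=0;  out {0}∪∅={0}
  n7('c'): parent n0 fail=0; on 'c' 0 → fail=0;  out ∅∪∅=∅
  n2('aa'): parent n1 fail=0; on 'a' 0 → fail=1;  out ∅∪{0}={0}
  n5('ac'): parent n1 fail=0; on 'c' 0 → fail=7;  out ∅∪∅=∅
  n8('cc'): parent n7 fail=0; on 'c' 0 → fail=7;  out ∅∪∅=∅
  n12('cb'): parent n7 fail=0; on 'b' 0 → fail=0;  out ∅∪∅=∅
  n3('aab'): parent n2 fail=1; on 'b' 1→0 → fail=0;  out ∅∪∅=∅
  n6('acb'): parent n5 fail=7; on 'b' 7 → fail=12;  out {2}∪∅={2}
  n9('ccc'): parent n8 fail=7; on 'c' 7 → fail=8;  out ∅∪∅=∅
  n13('cbb'): parent n12 fail=0; on 'b' 0 → fail=0;  out {4}∪∅={4}
  n4('aabb'): parent n3 fail=0; on 'b' 0 → fail=0;  out {1}∪∅={1}
  n10('cccb'): parent n9 fail=8; on 'b' 8→7 → fail=12;  out ∅∪∅=∅
  n11('cccbb'): parent n10 fail=12; on 'b' 12 → fail=13;  out {3}∪{4}={3,4}

Scan:
i=0 'c': node 0→7
i=1 'c': node 7→8
i=2 'c': node 8→9
i=3 'c': node 9→9 (via fail)
i=4 'c': node 9→9 (via fail)
i=5 'b': node 9→10
i=6 'b': node 10→11  ** P3@[2:6],P4@[4:6]
i=7 'b': node 11→0 (via fail)
i=8 'c': node 0→7
i=9 'd': node 7→0 (via fail)
i=10 'b': node 0→0
i=11 'a': node 0→1  ** P0@[11:11]
i=12 'a': node 1→2  ** P0@[12:12]
i=13 'a': node 2→2 (via fail)  ** P0@[13:13]
i=14 'b': node 2→3
i=15 'b': node 3→4  ** P1@[12:15]
i=16 'b': node 4→0 (via fail)
i=17 'c': node 0→7
i=18 'b': node 7→12
i=19 'b': node 12→13  ** P4@[17:19]
i=20 'c': node 13→7 (via fail)
i=21 'b': node 7→12
i=22 'b': node 12→13  ** P4@[20:22]
i=23 'd': node 13→0 (via fail)
i=24 'd': node 0→0
i=25 'a': node 0→1  ** P0@[25:25]
i=26 'a': node 1→2  ** P0@[26:26]
i=27 'c': node 2→5 (via fail)
i=28 'b': node 5→6  ** P2@[26:28]
i=29 'b': node 6→13 (via fail)  ** P4@[27:29]
i=30 'b': node 13→0 (via fail)
i=31 'c': node 0→7
i=32 'c': node 7→8
i=33 'c': node 8→9
i=34 'b': node 9→10
i=35 'b': node 10→11  ** P3@[31:35],P4@[33:35]
i=36 'a': node 11→1 (via fail)  ** P0@[36:36]
i=37 'a': node 1→2  ** P0@[37:37]
i=38 'b': node 2→3
i=39 'b': node 3→4  ** P1@[36:39]
i=40 'd': node 4→0 (via fail)
i=41 'b': node 0→0
i=42 'b': node 0→0
i=43 'd': node 0→0
i=44 'c': node 0→7
i=45 'b': node 7→12
i=46 'b': node 12→13  ** P4@[44:46]
i=47 'a': node 13→1 (via fail)  ** P0@[47:47]
i=48 'a': node 1→2  ** P0@[48:48]
i=49 'b': node 2→3
i=50 'b': node 3→4  ** P1@[47:50]
i=51 'a': node 4→1 (via fail)  ** P0@[51:51]
i=52 'c': node 1→5
i=53 'b': node 5→6  ** P2@[51:53]
i=54 'c': node 6→7 (via fail)
i=55 'd': node 7→0 (via fail)
i=56 'a': node 0→1  ** P0@[56:56]
i=57 'a': node 1→2  ** P0@[57:57]
i=58 'd': node 2→0 (via fail)
i=59 'c': node 0→7
i=60 'd': node 7→0 (via fail)

Result: [[6,3],[6,4],[11,0],[12,0],[13,0],[15,1],[19,4],[22,4],[25,0],[26,0],[28,2],[29,4],[35,3],[35,4],[36,0],[37,0],[39,1],[46,4],[47,0],[48,0],[50,1],[51,0],[53,2],[56,0],[57,0]]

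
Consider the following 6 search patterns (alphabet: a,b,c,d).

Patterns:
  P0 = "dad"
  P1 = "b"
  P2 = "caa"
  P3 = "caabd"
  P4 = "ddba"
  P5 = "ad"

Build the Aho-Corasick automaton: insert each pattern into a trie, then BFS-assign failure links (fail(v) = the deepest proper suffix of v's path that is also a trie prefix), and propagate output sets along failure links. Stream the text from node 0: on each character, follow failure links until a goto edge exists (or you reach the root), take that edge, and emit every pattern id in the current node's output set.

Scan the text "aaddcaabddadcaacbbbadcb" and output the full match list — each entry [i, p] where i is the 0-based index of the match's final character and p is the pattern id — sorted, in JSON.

Build:
Trie nodes:
  0='ε' goto a→13 b→4 c→5 d→1
  1='d' goto a→2 d→10
  2='da' goto d→3
  3='dad' goto ·  ←P0
  4='b' goto ·  ←P1
  5='c' goto a→6
  6='ca' goto a→7
  7='caa' goto b→8  ←P2
  8='caab' goto d→9
  9='caabd' goto ·  ←P3
  10='dd' goto b→11
  11='ddb' goto a→12
  12='ddba' goto ·  ←P4
  13='a' goto d→14
  14='ad' goto ·  ←P5

BFS fail/out derivation:
  n1('d'): parent n0 fail=0; on 'd' 0 → fail=0;  out ∅∪∅=∅
  n4('b'): parent n0 fail=0; on 'b' 0 → fail=0;  out {1}∪∅={1}
  n5('c'): parent n0 fail=0; on 'c' 0 → fail=0;  out ∅∪∅=∅
  n13('a'): parent n0 fail=0; on 'a' 0 → fail=0;  out ∅∪∅=∅
  n2('da'): parent n1 fail=0; on 'a' 0 → fail=13;  out ∅∪∅=∅
  n6('ca'): parent n5 fail=0; on 'a' 0 → fail=13;  out ∅∪∅=∅
  n10('dd'): parent n1 fail=0; on 'd' 0 → fail=1;  out ∅∪∅=∅
  n14('ad'): parent n13 fail=0; on 'd' 0 → fail=1;  out {5}∪∅={5}
  n3('dad'): parent n2 fail=13; on 'd' 13 → fail=14;  out {0}∪{5}={0,5}
  n7('caa'): parent n6 fail=13; on 'a' 13→0 → fail=13;  out {2}∪∅={2}
  n11('ddb'): parent n10 fail=1; on 'b' 1→0 → fail=4;  out ∅∪{1}={1}
  n8('caab'): parent n7 fail=13; on 'b' 13→0 → fail=4;  out ∅∪{1}={1}
  n12('ddba'): parent n11 fail=4; on 'a' 4→0 → fail=13;  out {4}∪∅={4}
  n9('caabd'): parent n8 fail=4; on 'd' 4→0 → fail=1;  out {3}∪∅={3}

Run:
pos 0 'a': at 13
pos 1 'a': at 13 (via fail)
pos 2 'd': at 14  ** P5@[1:2]
pos 3 'd': at 10 (via fail)
pos 4 'c': at 5 (via fail)
pos 5 'a': at 6
pos 6 'a': at 7  ** P2@[4:6]
pos 7 'b': at 8  ** P1@[7:7]
pos 8 'd': at 9  ** P3@[4:8]
pos 9 'd': at 10 (via fail)
pos 10 'a': at 2 (via fail)
pos 11 'd': at 3  ** P0@[9:11],P5@[10:11]
pos 12 'c': at 5 (via fail)
pos 13 'a': at 6
pos 14 'a': at 7  ** P2@[12:14]
pos 15 'c': at 5 (via fail)
pos 16 'b': at 4 (via fail)  ** P1@[16:16]
pos 17 'b': at 4 (via fail)  ** P1@[17:17]
pos 18 'b': at 4 (via fail)  ** P1@[18:18]
pos 19 'a': at 13 (via fail)
pos 20 'd': at 14  ** P5@[19:20]
pos 21 'c': at 5 (via fail)
pos 22 'b': at 4 (via fail)  ** P1@[22:22]

All matches (sorted): [[2,5],[6,2],[7,1],[8,3],[11,0],[11,5],[14,2],[16,1],[17,1],[18,1],[20,5],[22,1]]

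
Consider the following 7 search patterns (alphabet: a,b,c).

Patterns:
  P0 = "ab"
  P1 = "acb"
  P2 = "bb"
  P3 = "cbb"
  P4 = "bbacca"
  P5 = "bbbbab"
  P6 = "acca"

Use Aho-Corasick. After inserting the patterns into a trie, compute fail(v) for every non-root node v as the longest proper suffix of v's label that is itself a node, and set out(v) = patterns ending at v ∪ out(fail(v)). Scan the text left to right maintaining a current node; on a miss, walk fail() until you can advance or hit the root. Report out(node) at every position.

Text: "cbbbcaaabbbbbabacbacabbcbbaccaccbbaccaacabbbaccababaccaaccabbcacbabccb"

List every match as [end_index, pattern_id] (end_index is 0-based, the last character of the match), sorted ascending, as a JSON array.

Construct AC machine:
Trie nodes:
  n0 'ε': a→1 b→5 c→7
  n1 'a': b→2 c→3
  n2 'ab': ·  ←P0
  n3 'ac': b→4 c→18
  n4 'acb': ·  ←P1
  n5 'b': b→6
  n6 'bb': a→10 b→14  ←P2
  n7 'c': b→8
  n8 'cb': b→9
  n9 'cbb': ·  ←P3
  n10 'bba': c→11
  n11 'bbac': c→12
  n12 'bbacc': a→13
  n13 'bbacca': ·  ←P4
  n14 'bbb': b→15
  n15 'bbbb': a→16
  n16 'bbbba': b→17
  n17 'bbbbab': ·  ←P5
  n18 'acc': a→19
  n19 'acca': ·  ←P6

BFS fail/out derivation:
  n1('a'): parent n0 fail=0; on 'a' 0 → fail=0;  out ∅∪∅=∅
  n5('b'): parent n0 fail=0; on 'b' 0 → fail=0;  out ∅∪∅=∅
  n7('c'): parent n0 fail=0; on 'c' 0 → fail=0;  out ∅∪∅=∅
  n2('ab'): parent n1 fail=0; on 'b' 0 → fail=5;  out {0}∪∅={0}
  n3('ac'): parent n1 fail=0; on 'c' 0 → fail=7;  out ∅∪∅=∅
  n6('bb'): parent n5 fail=0; on 'b' 0 → fail=5;  out {2}∪∅={2}
  n8('cb'): parent n7 fail=0; on 'b' 0 → fail=5;  out ∅∪∅=∅
  n4('acb'): parent n3 fail=7; on 'b' 7 → fail=8;  out {1}∪∅={1}
  n9('cbb'): parent n8 fail=5; on 'b' 5 → fail=6;  out {3}∪{2}={2,3}
  n10('bba'): parent n6 fail=5; on 'a' 5→0 → fail=1;  out ∅∪∅=∅
  n14('bbb'): parent n6 fail=5; on 'b' 5 → fail=6;  out ∅∪{2}={2}
  n18('acc'): parent n3 fail=7; on 'c' 7→0 → fail=7;  out ∅∪∅=∅
  n11('bbac'): parent n10 fail=1; on 'c' 1 → fail=3;  out ∅∪∅=∅
  n15('bbbb'): parent n14 fail=6; on 'b' 6 → fail=14;  out ∅∪{2}={2}
  n19('acca'): parent n18 fail=7; on 'a' 7→0 → fail=1;  out {6}∪∅={6}
  n12('bbacc'): parent n11 fail=3; on 'c' 3 → fail=18;  out ∅∪∅=∅
  n16('bbbba'): parent n15 fail=14; on 'a' 14→6 → fail=10;  out ∅∪∅=∅
  n13('bbacca'): parent n12 fail=18; on 'a' 18 → fail=19;  out {4}∪{6}={4,6}
  n17('bbbbab'): parent n16 fail=10; on 'b' 10→1 → fail=2;  out {5}∪{0}={0,5}

Scan:
i=0 'c': node 0→7
i=1 'b': node 7→8
i=2 'b': node 8→9  emit P2@[1:2],P3@[0:2]
i=3 'b': node 9→14 ·f  emit P2@[2:3]
i=4 'c': node 14→7 ·f
i=5 'a': node 7→1 ·f
i=6 'a': node 1→1 ·f
i=7 'a': node 1→1 ·f
i=8 'b': node 1→2  emit P0@[7:8]
i=9 'b': node 2→6 ·f  emit P2@[8:9]
i=10 'b': node 6→14  emit P2@[9:10]
i=11 'b': node 14→15  emit P2@[10:11]
i=12 'b': node 15→15 ·f  emit P2@[11:12]
i=13 'a': node 15→16
i=14 'b': node 16→17  emit P0@[13:14],P5@[9:14]
i=15 'a': node 17→1 ·f
i=16 'c': node 1→3
i=17 'b': node 3→4  emit P1@[15:17]
i=18 'a': node 4→1 ·f
i=19 'c': node 1→3
i=20 'a': node 3→1 ·f
i=21 'b': node 1→2  emit P0@[20:21]
i=22 'b': node 2→6 ·f  emit P2@[21:22]
i=23 'c': node 6→7 ·f
i=24 'b': node 7→8
i=25 'b': node 8→9  emit P2@[24:25],P3@[23:25]
i=26 'a': node 9→10 ·f
i=27 'c': node 10→11
i=28 'c': node 11→12
i=29 'a': node 12→13  emit P4@[24:29],P6@[26:29]
i=30 'c': node 13→3 ·f
i=31 'c': node 3→18
i=32 'b': node 18→8 ·f
i=33 'b': node 8→9  emit P2@[32:33],P3@[31:33]
i=34 'a': node 9→10 ·f
i=35 'c': node 10→11
i=36 'c': node 11→12
i=37 'a': node 12→13  emit P4@[32:37],P6@[34:37]
i=38 'a': node 13→1 ·f
i=39 'c': node 1→3
i=40 'a': node 3→1 ·f
i=41 'b': node 1→2  emit P0@[40:41]
i=42 'b': node 2→6 ·f  emit P2@[41:42]
i=43 'b': node 6→14  emit P2@[42:43]
i=44 'a': node 14→10 ·f
i=45 'c': node 10→11
i=46 'c': node 11→12
i=47 'a': node 12→13  emit P4@[42:47],P6@[44:47]
i=48 'b': node 13→2 ·f  emit P0@[47:48]
i=49 'a': node 2→1 ·f
i=50 'b': node 1→2  emit P0@[49:50]
i=51 'a': node 2→1 ·f
i=52 'c': node 1→3
i=53 'c': node 3→18
i=54 'a': node 18→19  emit P6@[51:54]
i=55 'a': node 19→1 ·f
i=56 'c': node 1→3
i=57 'c': node 3→18
i=58 'a': node 18→19  emit P6@[55:58]
i=59 'b': node 19→2 ·f  emit P0@[58:59]
i=60 'b': node 2→6 ·f  emit P2@[59:60]
i=61 'c': node 6→7 ·f
i=62 'a': node 7→1 ·f
i=63 'c': node 1→3
i=64 'b': node 3→4  emit P1@[62:64]
i=65 'a': node 4→1 ·f
i=66 'b': node 1→2  emit P0@[65:66]
i=67 'c': node 2→7 ·f
i=68 'c': node 7→7 ·f
i=69 'b': node 7→8

Result: [[2,2],[2,3],[3,2],[8,0],[9,2],[10,2],[11,2],[12,2],[14,0],[14,5],[17,1],[21,0],[22,2],[25,2],[25,3],[29,4],[29,6],[33,2],[33,3],[37,4],[37,6],[41,0],[42,2],[43,2],[47,4],[47,6],[48,0],[50,0],[54,6],[58,6],[59,0],[60,2],[64,1],[66,0]]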